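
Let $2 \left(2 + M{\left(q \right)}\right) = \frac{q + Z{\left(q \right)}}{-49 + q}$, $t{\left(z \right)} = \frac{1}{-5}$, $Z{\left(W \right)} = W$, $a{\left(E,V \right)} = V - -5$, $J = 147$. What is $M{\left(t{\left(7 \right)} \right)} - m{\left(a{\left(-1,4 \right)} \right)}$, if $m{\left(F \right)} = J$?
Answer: $- \frac{36653}{246} \approx -149.0$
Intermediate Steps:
$a{\left(E,V \right)} = 5 + V$ ($a{\left(E,V \right)} = V + 5 = 5 + V$)
$m{\left(F \right)} = 147$
$t{\left(z \right)} = - \frac{1}{5}$
$M{\left(q \right)} = -2 + \frac{q}{-49 + q}$ ($M{\left(q \right)} = -2 + \frac{\left(q + q\right) \frac{1}{-49 + q}}{2} = -2 + \frac{2 q \frac{1}{-49 + q}}{2} = -2 + \frac{q}{-49 + q}$)
$M{\left(t{\left(7 \right)} \right)} - m{\left(a{\left(-1,4 \right)} \right)} = \frac{98 - - \frac{1}{5}}{-49 - \frac{1}{5}} - 147 = \frac{98 + \frac{1}{5}}{- \frac{246}{5}} - 147 = \left(- \frac{5}{246}\right) \frac{491}{5} - 147 = - \frac{491}{246} - 147 = - \frac{36653}{246}$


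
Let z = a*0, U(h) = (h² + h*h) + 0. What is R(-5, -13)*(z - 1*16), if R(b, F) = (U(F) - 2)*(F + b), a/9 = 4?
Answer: 96768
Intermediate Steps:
a = 36 (a = 9*4 = 36)
U(h) = 2*h² (U(h) = (h² + h²) + 0 = 2*h² + 0 = 2*h²)
R(b, F) = (-2 + 2*F²)*(F + b) (R(b, F) = (2*F² - 2)*(F + b) = (-2 + 2*F²)*(F + b))
z = 0 (z = 36*0 = 0)
R(-5, -13)*(z - 1*16) = (-2*(-13) - 2*(-5) + 2*(-13)³ + 2*(-5)*(-13)²)*(0 - 1*16) = (26 + 10 + 2*(-2197) + 2*(-5)*169)*(0 - 16) = (26 + 10 - 4394 - 1690)*(-16) = -6048*(-16) = 96768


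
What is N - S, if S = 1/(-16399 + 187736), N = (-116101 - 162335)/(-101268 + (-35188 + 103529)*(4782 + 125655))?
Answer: -18873494227/509104693557471 ≈ -3.7072e-5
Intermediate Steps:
N = -92812/2971364583 (N = -278436/(-101268 + 68341*130437) = -278436/(-101268 + 8914195017) = -278436/8914093749 = -278436*1/8914093749 = -92812/2971364583 ≈ -3.1235e-5)
S = 1/171337 ≈ 5.8365e-6
N - S = -92812/2971364583 - 1*1/171337 = -92812/2971364583 - 1/171337 = -18873494227/509104693557471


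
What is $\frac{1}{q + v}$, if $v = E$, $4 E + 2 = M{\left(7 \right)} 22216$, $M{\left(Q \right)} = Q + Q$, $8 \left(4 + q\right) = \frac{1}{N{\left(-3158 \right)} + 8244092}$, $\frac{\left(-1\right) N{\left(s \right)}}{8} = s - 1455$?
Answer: $\frac{66247968}{5150878883953} \approx 1.2861 \cdot 10^{-5}$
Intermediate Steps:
$N{\left(s \right)} = 11640 - 8 s$ ($N{\left(s \right)} = - 8 \left(s - 1455\right) = - 8 \left(-1455 + s\right) = 11640 - 8 s$)
$q = - \frac{264991871}{66247968}$ ($q = -4 + \frac{1}{8 \left(\left(11640 - -25264\right) + 8244092\right)} = -4 + \frac{1}{8 \left(\left(11640 + 25264\right) + 8244092\right)} = -4 + \frac{1}{8 \left(36904 + 8244092\right)} = -4 + \frac{1}{8 \cdot 8280996} = -4 + \frac{1}{8} \cdot \frac{1}{8280996} = -4 + \frac{1}{66247968} = - \frac{264991871}{66247968} \approx -4.0$)
$M{\left(Q \right)} = 2 Q$
$E = \frac{155511}{2}$ ($E = - \frac{1}{2} + \frac{2 \cdot 7 \cdot 22216}{4} = - \frac{1}{2} + \frac{14 \cdot 22216}{4} = - \frac{1}{2} + \frac{1}{4} \cdot 311024 = - \frac{1}{2} + 77756 = \frac{155511}{2} \approx 77756.0$)
$v = \frac{155511}{2} \approx 77756.0$
$\frac{1}{q + v} = \frac{1}{- \frac{264991871}{66247968} + \frac{155511}{2}} = \frac{1}{\frac{5150878883953}{66247968}} = \frac{66247968}{5150878883953}$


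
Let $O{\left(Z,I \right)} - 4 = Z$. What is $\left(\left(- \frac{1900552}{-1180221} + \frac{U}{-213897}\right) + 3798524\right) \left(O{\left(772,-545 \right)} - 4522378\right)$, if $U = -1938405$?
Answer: $- \frac{1445290685701608295894958}{84148577079} \approx -1.7175 \cdot 10^{13}$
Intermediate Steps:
$O{\left(Z,I \right)} = 4 + Z$
$\left(\left(- \frac{1900552}{-1180221} + \frac{U}{-213897}\right) + 3798524\right) \left(O{\left(772,-545 \right)} - 4522378\right) = \left(\left(- \frac{1900552}{-1180221} - \frac{1938405}{-213897}\right) + 3798524\right) \left(\left(4 + 772\right) - 4522378\right) = \left(\left(\left(-1900552\right) \left(- \frac{1}{1180221}\right) - - \frac{646135}{71299}\right) + 3798524\right) \left(776 - 4522378\right) = \left(\left(\frac{1900552}{1180221} + \frac{646135}{71299}\right) + 3798524\right) \left(-4521602\right) = \left(\frac{898089552883}{84148577079} + 3798524\right) \left(-4521602\right) = \frac{319641287689984279}{84148577079} \left(-4521602\right) = - \frac{1445290685701608295894958}{84148577079}$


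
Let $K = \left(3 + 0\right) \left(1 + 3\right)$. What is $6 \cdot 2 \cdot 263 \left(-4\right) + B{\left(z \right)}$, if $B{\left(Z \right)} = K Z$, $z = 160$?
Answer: $-10704$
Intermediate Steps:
$K = 12$ ($K = 3 \cdot 4 = 12$)
$B{\left(Z \right)} = 12 Z$
$6 \cdot 2 \cdot 263 \left(-4\right) + B{\left(z \right)} = 6 \cdot 2 \cdot 263 \left(-4\right) + 12 \cdot 160 = 12 \cdot 263 \left(-4\right) + 1920 = 3156 \left(-4\right) + 1920 = -12624 + 1920 = -10704$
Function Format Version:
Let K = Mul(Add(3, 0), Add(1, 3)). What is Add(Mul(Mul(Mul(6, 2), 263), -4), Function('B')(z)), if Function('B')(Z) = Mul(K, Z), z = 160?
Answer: -10704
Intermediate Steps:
K = 12 (K = Mul(3, 4) = 12)
Function('B')(Z) = Mul(12, Z)
Add(Mul(Mul(Mul(6, 2), 263), -4), Function('B')(z)) = Add(Mul(Mul(Mul(6, 2), 263), -4), Mul(12, 160)) = Add(Mul(Mul(12, 263), -4), 1920) = Add(Mul(3156, -4), 1920) = Add(-12624, 1920) = -10704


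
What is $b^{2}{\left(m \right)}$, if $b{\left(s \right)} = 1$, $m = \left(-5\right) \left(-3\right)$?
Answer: $1$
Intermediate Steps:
$m = 15$
$b^{2}{\left(m \right)} = 1^{2} = 1$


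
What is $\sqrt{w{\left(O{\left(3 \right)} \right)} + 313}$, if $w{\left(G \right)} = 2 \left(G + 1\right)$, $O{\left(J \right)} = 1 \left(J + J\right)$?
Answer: $\sqrt{327} \approx 18.083$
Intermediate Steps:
$O{\left(J \right)} = 2 J$ ($O{\left(J \right)} = 1 \cdot 2 J = 2 J$)
$w{\left(G \right)} = 2 + 2 G$ ($w{\left(G \right)} = 2 \left(1 + G\right) = 2 + 2 G$)
$\sqrt{w{\left(O{\left(3 \right)} \right)} + 313} = \sqrt{\left(2 + 2 \cdot 2 \cdot 3\right) + 313} = \sqrt{\left(2 + 2 \cdot 6\right) + 313} = \sqrt{\left(2 + 12\right) + 313} = \sqrt{14 + 313} = \sqrt{327}$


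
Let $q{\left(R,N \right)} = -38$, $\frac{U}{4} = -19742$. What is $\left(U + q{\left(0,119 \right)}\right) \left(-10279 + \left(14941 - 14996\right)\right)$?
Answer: $816448004$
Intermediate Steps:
$U = -78968$ ($U = 4 \left(-19742\right) = -78968$)
$\left(U + q{\left(0,119 \right)}\right) \left(-10279 + \left(14941 - 14996\right)\right) = \left(-78968 - 38\right) \left(-10279 + \left(14941 - 14996\right)\right) = - 79006 \left(-10279 - 55\right) = \left(-79006\right) \left(-10334\right) = 816448004$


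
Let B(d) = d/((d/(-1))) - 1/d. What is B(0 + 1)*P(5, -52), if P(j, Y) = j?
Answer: -10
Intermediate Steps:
B(d) = -1 - 1/d (B(d) = d/((d*(-1))) - 1/d = d/((-d)) - 1/d = d*(-1/d) - 1/d = -1 - 1/d)
B(0 + 1)*P(5, -52) = ((-1 - (0 + 1))/(0 + 1))*5 = ((-1 - 1*1)/1)*5 = (1*(-1 - 1))*5 = (1*(-2))*5 = -2*5 = -10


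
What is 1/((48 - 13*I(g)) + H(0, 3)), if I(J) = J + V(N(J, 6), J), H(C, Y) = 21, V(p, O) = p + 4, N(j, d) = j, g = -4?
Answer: 1/121 ≈ 0.0082645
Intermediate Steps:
V(p, O) = 4 + p
I(J) = 4 + 2*J (I(J) = J + (4 + J) = 4 + 2*J)
1/((48 - 13*I(g)) + H(0, 3)) = 1/((48 - 13*(4 + 2*(-4))) + 21) = 1/((48 - 13*(4 - 8)) + 21) = 1/((48 - 13*(-4)) + 21) = 1/((48 + 52) + 21) = 1/(100 + 21) = 1/121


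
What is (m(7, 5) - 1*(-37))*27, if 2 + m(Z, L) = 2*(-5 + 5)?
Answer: 945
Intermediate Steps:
m(Z, L) = -2 (m(Z, L) = -2 + 2*(-5 + 5) = -2 + 2*0 = -2 + 0 = -2)
(m(7, 5) - 1*(-37))*27 = (-2 - 1*(-37))*27 = (-2 + 37)*27 = 35*27 = 945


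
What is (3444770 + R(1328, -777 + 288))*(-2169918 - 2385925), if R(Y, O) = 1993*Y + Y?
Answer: -27757849342086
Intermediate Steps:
R(Y, O) = 1994*Y
(3444770 + R(1328, -777 + 288))*(-2169918 - 2385925) = (3444770 + 1994*1328)*(-2169918 - 2385925) = (3444770 + 2648032)*(-4555843) = 6092802*(-4555843) = -27757849342086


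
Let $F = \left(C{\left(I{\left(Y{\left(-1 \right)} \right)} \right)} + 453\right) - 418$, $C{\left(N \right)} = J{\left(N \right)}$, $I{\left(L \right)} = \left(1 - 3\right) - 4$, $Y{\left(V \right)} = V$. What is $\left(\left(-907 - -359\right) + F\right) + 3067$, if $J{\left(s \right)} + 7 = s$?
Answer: $2541$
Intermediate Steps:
$J{\left(s \right)} = -7 + s$
$I{\left(L \right)} = -6$ ($I{\left(L \right)} = -2 - 4 = -6$)
$C{\left(N \right)} = -7 + N$
$F = 22$ ($F = \left(\left(-7 - 6\right) + 453\right) - 418 = \left(-13 + 453\right) - 418 = 440 - 418 = 22$)
$\left(\left(-907 - -359\right) + F\right) + 3067 = \left(\left(-907 - -359\right) + 22\right) + 3067 = \left(\left(-907 + 359\right) + 22\right) + 3067 = \left(-548 + 22\right) + 3067 = -526 + 3067 = 2541$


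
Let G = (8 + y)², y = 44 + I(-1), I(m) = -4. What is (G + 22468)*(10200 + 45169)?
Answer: 1371600868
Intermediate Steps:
y = 40 (y = 44 - 4 = 40)
G = 2304 (G = (8 + 40)² = 48² = 2304)
(G + 22468)*(10200 + 45169) = (2304 + 22468)*(10200 + 45169) = 24772*55369 = 1371600868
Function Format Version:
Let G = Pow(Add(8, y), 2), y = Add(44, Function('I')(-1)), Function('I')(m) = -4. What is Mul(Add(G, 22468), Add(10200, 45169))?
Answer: 1371600868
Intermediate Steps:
y = 40 (y = Add(44, -4) = 40)
G = 2304 (G = Pow(Add(8, 40), 2) = Pow(48, 2) = 2304)
Mul(Add(G, 22468), Add(10200, 45169)) = Mul(Add(2304, 22468), Add(10200, 45169)) = Mul(24772, 55369) = 1371600868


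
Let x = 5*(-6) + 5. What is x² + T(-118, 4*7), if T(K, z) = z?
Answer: 653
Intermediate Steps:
x = -25 (x = -30 + 5 = -25)
x² + T(-118, 4*7) = (-25)² + 4*7 = 625 + 28 = 653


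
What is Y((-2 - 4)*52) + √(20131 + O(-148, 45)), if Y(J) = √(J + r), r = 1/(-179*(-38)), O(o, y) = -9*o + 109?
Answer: 2*√5393 + I*√14435360846/6802 ≈ 146.87 + 17.664*I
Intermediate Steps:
O(o, y) = 109 - 9*o
r = 1/6802 (r = -1/179*(-1/38) = 1/6802 ≈ 0.00014702)
Y(J) = √(1/6802 + J) (Y(J) = √(J + 1/6802) = √(1/6802 + J))
Y((-2 - 4)*52) + √(20131 + O(-148, 45)) = √(6802 + 46267204*((-2 - 4)*52))/6802 + √(20131 + (109 - 9*(-148))) = √(6802 + 46267204*(-6*52))/6802 + √(20131 + (109 + 1332)) = √(6802 + 46267204*(-312))/6802 + √(20131 + 1441) = √(6802 - 14435367648)/6802 + √21572 = √(-14435360846)/6802 + 2*√5393 = (I*√14435360846)/6802 + 2*√5393 = I*√14435360846/6802 + 2*√5393 = 2*√5393 + I*√14435360846/6802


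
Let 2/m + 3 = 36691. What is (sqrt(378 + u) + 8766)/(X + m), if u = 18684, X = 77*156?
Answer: 160803504/220348129 + 55032*sqrt(2118)/220348129 ≈ 0.74126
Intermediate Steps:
X = 12012
m = 1/18344 (m = 2/(-3 + 36691) = 2/36688 = 2*(1/36688) = 1/18344 ≈ 5.4514e-5)
(sqrt(378 + u) + 8766)/(X + m) = (sqrt(378 + 18684) + 8766)/(12012 + 1/18344) = (sqrt(19062) + 8766)/(220348129/18344) = (3*sqrt(2118) + 8766)*(18344/220348129) = (8766 + 3*sqrt(2118))*(18344/220348129) = 160803504/220348129 + 55032*sqrt(2118)/220348129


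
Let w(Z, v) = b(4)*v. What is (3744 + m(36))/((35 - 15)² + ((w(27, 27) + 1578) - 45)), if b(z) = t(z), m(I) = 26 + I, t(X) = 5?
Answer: 173/94 ≈ 1.8404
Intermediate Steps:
b(z) = 5
w(Z, v) = 5*v
(3744 + m(36))/((35 - 15)² + ((w(27, 27) + 1578) - 45)) = (3744 + (26 + 36))/((35 - 15)² + ((5*27 + 1578) - 45)) = (3744 + 62)/(20² + ((135 + 1578) - 45)) = 3806/(400 + (1713 - 45)) = 3806/(400 + 1668) = 3806/2068 = 3806*(1/2068) = 173/94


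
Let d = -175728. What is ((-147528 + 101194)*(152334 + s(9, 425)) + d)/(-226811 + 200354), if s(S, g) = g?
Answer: 7078111234/26457 ≈ 2.6753e+5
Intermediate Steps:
((-147528 + 101194)*(152334 + s(9, 425)) + d)/(-226811 + 200354) = ((-147528 + 101194)*(152334 + 425) - 175728)/(-226811 + 200354) = (-46334*152759 - 175728)/(-26457) = (-7077935506 - 175728)*(-1/26457) = -7078111234*(-1/26457) = 7078111234/26457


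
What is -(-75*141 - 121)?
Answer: 10696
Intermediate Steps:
-(-75*141 - 121) = -(-10575 - 121) = -1*(-10696) = 10696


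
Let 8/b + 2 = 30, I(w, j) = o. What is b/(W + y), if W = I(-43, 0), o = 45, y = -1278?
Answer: -2/8631 ≈ -0.00023172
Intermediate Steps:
I(w, j) = 45
W = 45
b = 2/7 (b = 8/(-2 + 30) = 8/28 = 8*(1/28) = 2/7 ≈ 0.28571)
b/(W + y) = (2/7)/(45 - 1278) = (2/7)/(-1233) = -1/1233*2/7 = -2/8631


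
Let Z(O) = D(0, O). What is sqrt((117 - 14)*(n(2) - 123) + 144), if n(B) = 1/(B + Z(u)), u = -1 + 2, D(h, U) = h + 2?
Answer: 17*I*sqrt(173)/2 ≈ 111.8*I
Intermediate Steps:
D(h, U) = 2 + h
u = 1
Z(O) = 2 (Z(O) = 2 + 0 = 2)
n(B) = 1/(2 + B) (n(B) = 1/(B + 2) = 1/(2 + B))
sqrt((117 - 14)*(n(2) - 123) + 144) = sqrt((117 - 14)*(1/(2 + 2) - 123) + 144) = sqrt(103*(1/4 - 123) + 144) = sqrt(103*(-491/4) + 144) = sqrt(-50573/4 + 144) = sqrt(-49997/4) = 17*I*sqrt(173)/2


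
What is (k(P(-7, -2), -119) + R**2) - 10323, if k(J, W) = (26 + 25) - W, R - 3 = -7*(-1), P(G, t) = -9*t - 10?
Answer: -10053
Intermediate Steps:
P(G, t) = -10 - 9*t
R = 10 (R = 3 - 7*(-1) = 3 - 1*(-7) = 3 + 7 = 10)
k(J, W) = 51 - W
(k(P(-7, -2), -119) + R**2) - 10323 = ((51 - 1*(-119)) + 10**2) - 10323 = ((51 + 119) + 100) - 10323 = (170 + 100) - 10323 = 270 - 10323 = -10053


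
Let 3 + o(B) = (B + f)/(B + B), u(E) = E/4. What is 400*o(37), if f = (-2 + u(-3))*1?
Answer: -37550/37 ≈ -1014.9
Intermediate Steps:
u(E) = E/4 (u(E) = E*(¼) = E/4)
f = -11/4 (f = (-2 + (¼)*(-3))*1 = (-2 - ¾)*1 = -11/4*1 = -11/4 ≈ -2.7500)
o(B) = -3 + (-11/4 + B)/(2*B) (o(B) = -3 + (B - 11/4)/(B + B) = -3 + (-11/4 + B)/((2*B)) = -3 + (-11/4 + B)*(1/(2*B)) = -3 + (-11/4 + B)/(2*B))
400*o(37) = 400*((⅛)*(-11 - 20*37)/37) = 400*((⅛)*(1/37)*(-11 - 740)) = 400*((⅛)*(1/37)*(-751)) = 400*(-751/296) = -37550/37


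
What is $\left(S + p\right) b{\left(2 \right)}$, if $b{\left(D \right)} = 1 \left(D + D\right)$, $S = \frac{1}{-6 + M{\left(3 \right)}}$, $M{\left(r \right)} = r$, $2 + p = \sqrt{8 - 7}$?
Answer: $- \frac{16}{3} \approx -5.3333$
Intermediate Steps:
$p = -1$ ($p = -2 + \sqrt{8 - 7} = -2 + \sqrt{1} = -2 + 1 = -1$)
$S = - \frac{1}{3}$ ($S = \frac{1}{-6 + 3} = \frac{1}{-3} = - \frac{1}{3} \approx -0.33333$)
$b{\left(D \right)} = 2 D$ ($b{\left(D \right)} = 1 \cdot 2 D = 2 D$)
$\left(S + p\right) b{\left(2 \right)} = \left(- \frac{1}{3} - 1\right) 2 \cdot 2 = \left(- \frac{4}{3}\right) 4 = - \frac{16}{3}$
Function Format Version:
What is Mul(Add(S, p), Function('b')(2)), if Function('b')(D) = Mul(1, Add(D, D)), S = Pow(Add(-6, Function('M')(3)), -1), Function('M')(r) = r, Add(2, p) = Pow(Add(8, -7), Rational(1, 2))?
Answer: Rational(-16, 3) ≈ -5.3333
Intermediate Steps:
p = -1 (p = Add(-2, Pow(Add(8, -7), Rational(1, 2))) = Add(-2, Pow(1, Rational(1, 2))) = Add(-2, 1) = -1)
S = Rational(-1, 3) (S = Pow(Add(-6, 3), -1) = Pow(-3, -1) = Rational(-1, 3) ≈ -0.33333)
Function('b')(D) = Mul(2, D) (Function('b')(D) = Mul(1, Mul(2, D)) = Mul(2, D))
Mul(Add(S, p), Function('b')(2)) = Mul(Add(Rational(-1, 3), -1), Mul(2, 2)) = Mul(Rational(-4, 3), 4) = Rational(-16, 3)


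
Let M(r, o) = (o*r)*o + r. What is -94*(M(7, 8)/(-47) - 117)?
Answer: 11908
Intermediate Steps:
M(r, o) = r + r*o² (M(r, o) = r*o² + r = r + r*o²)
-94*(M(7, 8)/(-47) - 117) = -94*((7*(1 + 8²))/(-47) - 117) = -94*((7*(1 + 64))*(-1/47) - 117) = -94*((7*65)*(-1/47) - 117) = -94*(455*(-1/47) - 117) = -94*(-455/47 - 117) = -94*(-5954/47) = 11908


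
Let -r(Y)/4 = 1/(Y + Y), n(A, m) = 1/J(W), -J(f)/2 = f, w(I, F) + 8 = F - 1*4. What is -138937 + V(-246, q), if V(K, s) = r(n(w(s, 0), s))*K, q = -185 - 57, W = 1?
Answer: -139921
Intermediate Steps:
q = -242
w(I, F) = -12 + F (w(I, F) = -8 + (F - 1*4) = -8 + (F - 4) = -8 + (-4 + F) = -12 + F)
J(f) = -2*f
n(A, m) = -½ (n(A, m) = 1/(-2*1) = 1/(-2) = -½)
r(Y) = -2/Y (r(Y) = -4/(Y + Y) = -4*1/(2*Y) = -2/Y)
V(K, s) = 4*K (V(K, s) = (-2/(-½))*K = (-2*(-2))*K = 4*K)
-138937 + V(-246, q) = -138937 + 4*(-246) = -138937 - 984 = -139921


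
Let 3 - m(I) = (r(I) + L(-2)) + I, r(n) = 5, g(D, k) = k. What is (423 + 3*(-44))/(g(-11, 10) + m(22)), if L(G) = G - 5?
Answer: -291/7 ≈ -41.571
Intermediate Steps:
L(G) = -5 + G
m(I) = 5 - I (m(I) = 3 - ((5 + (-5 - 2)) + I) = 3 - ((5 - 7) + I) = 3 - (-2 + I) = 3 + (2 - I) = 5 - I)
(423 + 3*(-44))/(g(-11, 10) + m(22)) = (423 + 3*(-44))/(10 + (5 - 1*22)) = (423 - 132)/(10 + (5 - 22)) = 291/(10 - 17) = 291/(-7) = 291*(-1/7) = -291/7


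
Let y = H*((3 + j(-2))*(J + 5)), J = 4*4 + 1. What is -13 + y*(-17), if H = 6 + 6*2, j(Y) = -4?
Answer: 6719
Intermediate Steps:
J = 17 (J = 16 + 1 = 17)
H = 18 (H = 6 + 12 = 18)
y = -396 (y = 18*((3 - 4)*(17 + 5)) = 18*(-1*22) = 18*(-22) = -396)
-13 + y*(-17) = -13 - 396*(-17) = -13 + 6732 = 6719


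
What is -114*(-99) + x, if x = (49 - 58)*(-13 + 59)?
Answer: 10872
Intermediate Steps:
x = -414 (x = -9*46 = -414)
-114*(-99) + x = -114*(-99) - 414 = 11286 - 414 = 10872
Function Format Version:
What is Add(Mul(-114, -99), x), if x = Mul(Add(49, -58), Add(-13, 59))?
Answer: 10872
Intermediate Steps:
x = -414 (x = Mul(-9, 46) = -414)
Add(Mul(-114, -99), x) = Add(Mul(-114, -99), -414) = Add(11286, -414) = 10872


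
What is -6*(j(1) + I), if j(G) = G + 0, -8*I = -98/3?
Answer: -61/2 ≈ -30.500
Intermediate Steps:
I = 49/12 (I = -(-49)/(4*3) = -⅛*(-98/3) = 49/12 ≈ 4.0833)
j(G) = G
-6*(j(1) + I) = -6*(1 + 49/12) = -6*61/12 = -61/2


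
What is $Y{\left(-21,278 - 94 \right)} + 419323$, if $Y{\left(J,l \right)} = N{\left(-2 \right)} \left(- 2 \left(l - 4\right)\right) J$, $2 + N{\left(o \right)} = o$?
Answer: $389083$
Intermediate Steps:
$N{\left(o \right)} = -2 + o$
$Y{\left(J,l \right)} = J \left(-32 + 8 l\right)$ ($Y{\left(J,l \right)} = \left(-2 - 2\right) \left(- 2 \left(l - 4\right)\right) J = - 4 \left(- 2 \left(-4 + l\right)\right) J = - 4 \left(8 - 2 l\right) J = \left(-32 + 8 l\right) J = J \left(-32 + 8 l\right)$)
$Y{\left(-21,278 - 94 \right)} + 419323 = 8 \left(-21\right) \left(-4 + \left(278 - 94\right)\right) + 419323 = 8 \left(-21\right) \left(-4 + 184\right) + 419323 = 8 \left(-21\right) 180 + 419323 = -30240 + 419323 = 389083$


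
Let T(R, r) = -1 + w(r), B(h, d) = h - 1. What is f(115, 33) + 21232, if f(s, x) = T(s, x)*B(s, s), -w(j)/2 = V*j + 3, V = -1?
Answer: 27958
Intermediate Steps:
w(j) = -6 + 2*j (w(j) = -2*(-j + 3) = -2*(3 - j) = -6 + 2*j)
B(h, d) = -1 + h
T(R, r) = -7 + 2*r (T(R, r) = -1 + (-6 + 2*r) = -7 + 2*r)
f(s, x) = (-1 + s)*(-7 + 2*x) (f(s, x) = (-7 + 2*x)*(-1 + s) = (-1 + s)*(-7 + 2*x))
f(115, 33) + 21232 = (-1 + 115)*(-7 + 2*33) + 21232 = 114*(-7 + 66) + 21232 = 114*59 + 21232 = 6726 + 21232 = 27958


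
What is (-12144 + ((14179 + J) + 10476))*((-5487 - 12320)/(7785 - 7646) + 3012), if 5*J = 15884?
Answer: 31443135979/695 ≈ 4.5242e+7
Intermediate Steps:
J = 15884/5 (J = (1/5)*15884 = 15884/5 ≈ 3176.8)
(-12144 + ((14179 + J) + 10476))*((-5487 - 12320)/(7785 - 7646) + 3012) = (-12144 + ((14179 + 15884/5) + 10476))*((-5487 - 12320)/(7785 - 7646) + 3012) = (-12144 + (86779/5 + 10476))*(-17807/139 + 3012) = (-12144 + 139159/5)*(-17807*1/139 + 3012) = 78439*(-17807/139 + 3012)/5 = (78439/5)*(400861/139) = 31443135979/695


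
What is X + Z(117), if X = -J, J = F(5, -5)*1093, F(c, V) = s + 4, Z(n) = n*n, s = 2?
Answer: 7131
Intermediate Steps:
Z(n) = n²
F(c, V) = 6 (F(c, V) = 2 + 4 = 6)
J = 6558 (J = 6*1093 = 6558)
X = -6558 (X = -1*6558 = -6558)
X + Z(117) = -6558 + 117² = -6558 + 13689 = 7131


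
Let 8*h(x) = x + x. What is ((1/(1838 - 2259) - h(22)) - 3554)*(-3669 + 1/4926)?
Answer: 54168083943793/4147692 ≈ 1.3060e+7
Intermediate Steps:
h(x) = x/4 (h(x) = (x + x)/8 = (2*x)/8 = x/4)
((1/(1838 - 2259) - h(22)) - 3554)*(-3669 + 1/4926) = ((1/(1838 - 2259) - 22/4) - 3554)*(-3669 + 1/4926) = ((1/(-421) - 1*11/2) - 3554)*(-3669 + 1/4926) = ((-1/421 - 11/2) - 3554)*(-18073493/4926) = (-4633/842 - 3554)*(-18073493/4926) = -2997101/842*(-18073493/4926) = 54168083943793/4147692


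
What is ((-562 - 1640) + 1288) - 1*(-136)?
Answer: -778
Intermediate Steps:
((-562 - 1640) + 1288) - 1*(-136) = (-2202 + 1288) + 136 = -914 + 136 = -778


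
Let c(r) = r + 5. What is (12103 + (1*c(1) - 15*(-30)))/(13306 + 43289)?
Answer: 12559/56595 ≈ 0.22191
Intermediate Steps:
c(r) = 5 + r
(12103 + (1*c(1) - 15*(-30)))/(13306 + 43289) = (12103 + (1*(5 + 1) - 15*(-30)))/(13306 + 43289) = (12103 + (1*6 + 450))/56595 = (12103 + (6 + 450))*(1/56595) = (12103 + 456)*(1/56595) = 12559*(1/56595) = 12559/56595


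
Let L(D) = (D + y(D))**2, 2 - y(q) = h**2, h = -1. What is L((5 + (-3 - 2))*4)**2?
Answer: 1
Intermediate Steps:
y(q) = 1 (y(q) = 2 - 1*(-1)**2 = 2 - 1*1 = 2 - 1 = 1)
L(D) = (1 + D)**2 (L(D) = (D + 1)**2 = (1 + D)**2)
L((5 + (-3 - 2))*4)**2 = ((1 + (5 + (-3 - 2))*4)**2)**2 = ((1 + (5 - 5)*4)**2)**2 = ((1 + 0*4)**2)**2 = ((1 + 0)**2)**2 = (1**2)**2 = 1**2 = 1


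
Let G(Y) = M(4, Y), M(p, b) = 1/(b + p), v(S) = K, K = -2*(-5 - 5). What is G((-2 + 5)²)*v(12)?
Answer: 20/13 ≈ 1.5385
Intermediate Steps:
K = 20 (K = -2*(-10) = 20)
v(S) = 20
G(Y) = 1/(4 + Y) (G(Y) = 1/(Y + 4) = 1/(4 + Y))
G((-2 + 5)²)*v(12) = 20/(4 + (-2 + 5)²) = 20/(4 + 3²) = 20/(4 + 9) = 20/13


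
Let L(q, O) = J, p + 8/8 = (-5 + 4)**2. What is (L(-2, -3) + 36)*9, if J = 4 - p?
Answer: 360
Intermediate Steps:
p = 0 (p = -1 + (-5 + 4)**2 = -1 + (-1)**2 = -1 + 1 = 0)
J = 4 (J = 4 - 1*0 = 4 + 0 = 4)
L(q, O) = 4
(L(-2, -3) + 36)*9 = (4 + 36)*9 = 40*9 = 360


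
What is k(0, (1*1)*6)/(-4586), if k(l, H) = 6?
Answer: -3/2293 ≈ -0.0013083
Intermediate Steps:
k(0, (1*1)*6)/(-4586) = 6/(-4586) = 6*(-1/4586) = -3/2293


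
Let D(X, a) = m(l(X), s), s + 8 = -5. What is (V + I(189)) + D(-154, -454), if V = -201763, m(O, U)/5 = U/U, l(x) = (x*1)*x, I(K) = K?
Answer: -201569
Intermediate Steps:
l(x) = x² (l(x) = x*x = x²)
s = -13 (s = -8 - 5 = -13)
m(O, U) = 5 (m(O, U) = 5*(U/U) = 5*1 = 5)
D(X, a) = 5
(V + I(189)) + D(-154, -454) = (-201763 + 189) + 5 = -201574 + 5 = -201569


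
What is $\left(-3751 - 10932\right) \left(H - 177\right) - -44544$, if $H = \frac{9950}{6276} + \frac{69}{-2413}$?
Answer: $\frac{19842988508891}{7571994} \approx 2.6206 \cdot 10^{6}$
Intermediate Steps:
$H = \frac{11788153}{7571994}$ ($H = 9950 \cdot \frac{1}{6276} + 69 \left(- \frac{1}{2413}\right) = \frac{4975}{3138} - \frac{69}{2413} = \frac{11788153}{7571994} \approx 1.5568$)
$\left(-3751 - 10932\right) \left(H - 177\right) - -44544 = \left(-3751 - 10932\right) \left(\frac{11788153}{7571994} - 177\right) - -44544 = \left(-14683\right) \left(- \frac{1328454785}{7571994}\right) + 44544 = \frac{19505701608155}{7571994} + 44544 = \frac{19842988508891}{7571994}$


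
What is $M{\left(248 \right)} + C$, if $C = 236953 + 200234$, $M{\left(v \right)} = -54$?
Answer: $437133$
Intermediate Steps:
$C = 437187$
$M{\left(248 \right)} + C = -54 + 437187 = 437133$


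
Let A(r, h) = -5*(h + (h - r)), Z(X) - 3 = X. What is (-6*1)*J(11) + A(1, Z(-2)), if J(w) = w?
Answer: -71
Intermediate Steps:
Z(X) = 3 + X
A(r, h) = -10*h + 5*r (A(r, h) = -5*(-r + 2*h) = -10*h + 5*r)
(-6*1)*J(11) + A(1, Z(-2)) = -6*1*11 + (-10*(3 - 2) + 5*1) = -6*11 + (-10*1 + 5) = -66 + (-10 + 5) = -66 - 5 = -71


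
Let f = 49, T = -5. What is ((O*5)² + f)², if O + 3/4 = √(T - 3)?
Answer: 1920481/256 + 164325*I*√2/8 ≈ 7501.9 + 29049.0*I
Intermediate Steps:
O = -¾ + 2*I*√2 (O = -¾ + √(-5 - 3) = -¾ + √(-8) = -¾ + 2*I*√2 ≈ -0.75 + 2.8284*I)
((O*5)² + f)² = (((-¾ + 2*I*√2)*5)² + 49)² = ((-15/4 + 10*I*√2)² + 49)² = (49 + (-15/4 + 10*I*√2)²)²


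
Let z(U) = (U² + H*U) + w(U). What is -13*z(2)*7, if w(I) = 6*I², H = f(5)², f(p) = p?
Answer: -7098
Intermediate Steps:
H = 25 (H = 5² = 25)
z(U) = 7*U² + 25*U (z(U) = (U² + 25*U) + 6*U² = 7*U² + 25*U)
-13*z(2)*7 = -26*(25 + 7*2)*7 = -26*(25 + 14)*7 = -26*39*7 = -13*78*7 = -1014*7 = -7098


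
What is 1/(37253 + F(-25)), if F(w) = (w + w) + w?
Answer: 1/37178 ≈ 2.6898e-5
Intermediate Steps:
F(w) = 3*w (F(w) = 2*w + w = 3*w)
1/(37253 + F(-25)) = 1/(37253 + 3*(-25)) = 1/(37253 - 75) = 1/37178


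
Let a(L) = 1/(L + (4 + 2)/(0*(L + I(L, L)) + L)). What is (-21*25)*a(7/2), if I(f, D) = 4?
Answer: -7350/73 ≈ -100.68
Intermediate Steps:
a(L) = 1/(L + 6/L) (a(L) = 1/(L + (4 + 2)/(0*(L + 4) + L)) = 1/(L + 6/(0*(4 + L) + L)) = 1/(L + 6/(0 + L)) = 1/(L + 6/L))
(-21*25)*a(7/2) = (-21*25)*((7/2)/(6 + (7/2)²)) = -525*7*(½)/(6 + (7*(½))²) = -3675/(2*(6 + (7/2)²)) = -3675/(2*(6 + 49/4)) = -3675/(2*73/4) = -3675*4/(2*73) = -525*14/73 = -7350/73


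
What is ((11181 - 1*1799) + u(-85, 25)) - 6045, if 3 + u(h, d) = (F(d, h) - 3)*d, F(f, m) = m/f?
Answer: 3174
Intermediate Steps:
u(h, d) = -3 + d*(-3 + h/d) (u(h, d) = -3 + (h/d - 3)*d = -3 + (-3 + h/d)*d = -3 + d*(-3 + h/d))
((11181 - 1*1799) + u(-85, 25)) - 6045 = ((11181 - 1*1799) + (-3 - 85 - 3*25)) - 6045 = ((11181 - 1799) + (-3 - 85 - 75)) - 6045 = (9382 - 163) - 6045 = 9219 - 6045 = 3174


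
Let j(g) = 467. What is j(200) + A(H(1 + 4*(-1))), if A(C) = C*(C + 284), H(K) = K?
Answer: -376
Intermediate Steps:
A(C) = C*(284 + C)
j(200) + A(H(1 + 4*(-1))) = 467 + (1 + 4*(-1))*(284 + (1 + 4*(-1))) = 467 + (1 - 4)*(284 + (1 - 4)) = 467 - 3*(284 - 3) = 467 - 3*281 = 467 - 843 = -376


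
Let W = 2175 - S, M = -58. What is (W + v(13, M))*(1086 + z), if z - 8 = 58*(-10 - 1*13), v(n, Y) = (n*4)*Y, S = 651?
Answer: 358080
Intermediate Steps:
W = 1524 (W = 2175 - 1*651 = 2175 - 651 = 1524)
v(n, Y) = 4*Y*n (v(n, Y) = (4*n)*Y = 4*Y*n)
z = -1326 (z = 8 + 58*(-10 - 1*13) = 8 + 58*(-10 - 13) = 8 + 58*(-23) = 8 - 1334 = -1326)
(W + v(13, M))*(1086 + z) = (1524 + 4*(-58)*13)*(1086 - 1326) = (1524 - 3016)*(-240) = -1492*(-240) = 358080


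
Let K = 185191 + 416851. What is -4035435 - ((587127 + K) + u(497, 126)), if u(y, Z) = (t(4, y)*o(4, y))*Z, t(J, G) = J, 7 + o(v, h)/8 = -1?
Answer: -5192348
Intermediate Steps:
o(v, h) = -64 (o(v, h) = -56 + 8*(-1) = -56 - 8 = -64)
u(y, Z) = -256*Z (u(y, Z) = (4*(-64))*Z = -256*Z)
K = 602042
-4035435 - ((587127 + K) + u(497, 126)) = -4035435 - ((587127 + 602042) - 256*126) = -4035435 - (1189169 - 32256) = -4035435 - 1*1156913 = -4035435 - 1156913 = -5192348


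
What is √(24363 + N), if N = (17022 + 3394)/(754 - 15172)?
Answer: √15630416651/801 ≈ 156.08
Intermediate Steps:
N = -10208/7209 (N = 20416/(-14418) = 20416*(-1/14418) = -10208/7209 ≈ -1.4160)
√(24363 + N) = √(24363 - 10208/7209) = √(175622659/7209) = √15630416651/801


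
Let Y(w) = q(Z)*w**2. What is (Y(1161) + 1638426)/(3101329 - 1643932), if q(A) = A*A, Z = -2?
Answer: 2343370/485799 ≈ 4.8237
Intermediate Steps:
q(A) = A**2
Y(w) = 4*w**2 (Y(w) = (-2)**2*w**2 = 4*w**2)
(Y(1161) + 1638426)/(3101329 - 1643932) = (4*1161**2 + 1638426)/(3101329 - 1643932) = (4*1347921 + 1638426)/1457397 = (5391684 + 1638426)*(1/1457397) = 7030110*(1/1457397) = 2343370/485799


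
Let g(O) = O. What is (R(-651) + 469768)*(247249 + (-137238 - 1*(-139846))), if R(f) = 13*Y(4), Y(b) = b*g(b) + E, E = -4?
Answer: 117413800868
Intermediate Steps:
Y(b) = -4 + b² (Y(b) = b*b - 4 = b² - 4 = -4 + b²)
R(f) = 156 (R(f) = 13*(-4 + 4²) = 13*(-4 + 16) = 13*12 = 156)
(R(-651) + 469768)*(247249 + (-137238 - 1*(-139846))) = (156 + 469768)*(247249 + (-137238 - 1*(-139846))) = 469924*(247249 + (-137238 + 139846)) = 469924*(247249 + 2608) = 469924*249857 = 117413800868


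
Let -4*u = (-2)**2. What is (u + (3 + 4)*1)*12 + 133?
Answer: 205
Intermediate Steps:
u = -1 (u = -1/4*(-2)**2 = -1/4*4 = -1)
(u + (3 + 4)*1)*12 + 133 = (-1 + (3 + 4)*1)*12 + 133 = (-1 + 7*1)*12 + 133 = (-1 + 7)*12 + 133 = 6*12 + 133 = 72 + 133 = 205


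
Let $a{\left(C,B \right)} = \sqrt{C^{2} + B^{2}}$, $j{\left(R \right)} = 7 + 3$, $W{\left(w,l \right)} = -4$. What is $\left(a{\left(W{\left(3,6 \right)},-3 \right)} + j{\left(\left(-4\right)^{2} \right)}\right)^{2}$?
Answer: $225$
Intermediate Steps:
$j{\left(R \right)} = 10$
$a{\left(C,B \right)} = \sqrt{B^{2} + C^{2}}$
$\left(a{\left(W{\left(3,6 \right)},-3 \right)} + j{\left(\left(-4\right)^{2} \right)}\right)^{2} = \left(\sqrt{\left(-3\right)^{2} + \left(-4\right)^{2}} + 10\right)^{2} = \left(\sqrt{9 + 16} + 10\right)^{2} = \left(\sqrt{25} + 10\right)^{2} = \left(5 + 10\right)^{2} = 15^{2} = 225$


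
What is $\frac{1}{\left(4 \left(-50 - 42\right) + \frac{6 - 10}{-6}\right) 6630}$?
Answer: $- \frac{1}{2435420} \approx -4.1061 \cdot 10^{-7}$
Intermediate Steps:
$\frac{1}{\left(4 \left(-50 - 42\right) + \frac{6 - 10}{-6}\right) 6630} = \frac{1}{4 \left(-92\right) - - \frac{2}{3}} \cdot \frac{1}{6630} = \frac{1}{-368 + \frac{2}{3}} \cdot \frac{1}{6630} = \frac{1}{- \frac{1102}{3}} \cdot \frac{1}{6630} = \left(- \frac{3}{1102}\right) \frac{1}{6630} = - \frac{1}{2435420}$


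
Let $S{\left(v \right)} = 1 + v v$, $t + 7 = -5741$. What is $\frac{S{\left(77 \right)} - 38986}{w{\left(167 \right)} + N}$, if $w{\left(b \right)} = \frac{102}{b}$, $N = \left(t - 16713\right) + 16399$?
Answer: $\frac{1380088}{253063} \approx 5.4535$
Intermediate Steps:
$t = -5748$ ($t = -7 - 5741 = -5748$)
$N = -6062$ ($N = \left(-5748 - 16713\right) + 16399 = -22461 + 16399 = -6062$)
$S{\left(v \right)} = 1 + v^{2}$
$\frac{S{\left(77 \right)} - 38986}{w{\left(167 \right)} + N} = \frac{\left(1 + 77^{2}\right) - 38986}{\frac{102}{167} - 6062} = \frac{\left(1 + 5929\right) - 38986}{102 \cdot \frac{1}{167} - 6062} = \frac{5930 - 38986}{\frac{102}{167} - 6062} = - \frac{33056}{- \frac{1012252}{167}} = \left(-33056\right) \left(- \frac{167}{1012252}\right) = \frac{1380088}{253063}$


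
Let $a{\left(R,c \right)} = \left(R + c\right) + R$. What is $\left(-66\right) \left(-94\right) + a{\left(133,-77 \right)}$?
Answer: $6393$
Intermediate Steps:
$a{\left(R,c \right)} = c + 2 R$
$\left(-66\right) \left(-94\right) + a{\left(133,-77 \right)} = \left(-66\right) \left(-94\right) + \left(-77 + 2 \cdot 133\right) = 6204 + \left(-77 + 266\right) = 6204 + 189 = 6393$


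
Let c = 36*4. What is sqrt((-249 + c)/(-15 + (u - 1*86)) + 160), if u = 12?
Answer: sqrt(1276705)/89 ≈ 12.696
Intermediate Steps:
c = 144
sqrt((-249 + c)/(-15 + (u - 1*86)) + 160) = sqrt((-249 + 144)/(-15 + (12 - 1*86)) + 160) = sqrt(-105/(-15 + (12 - 86)) + 160) = sqrt(-105/(-15 - 74) + 160) = sqrt(-105/(-89) + 160) = sqrt(-105*(-1/89) + 160) = sqrt(105/89 + 160) = sqrt(14345/89) = sqrt(1276705)/89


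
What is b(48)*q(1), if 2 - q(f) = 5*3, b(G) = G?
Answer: -624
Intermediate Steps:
q(f) = -13 (q(f) = 2 - 5*3 = 2 - 1*15 = 2 - 15 = -13)
b(48)*q(1) = 48*(-13) = -624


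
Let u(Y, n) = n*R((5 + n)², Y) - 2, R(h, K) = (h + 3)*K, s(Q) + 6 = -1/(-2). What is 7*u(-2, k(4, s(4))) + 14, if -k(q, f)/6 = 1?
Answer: 336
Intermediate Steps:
s(Q) = -11/2 (s(Q) = -6 - 1/(-2) = -6 - 1*(-½) = -6 + ½ = -11/2)
k(q, f) = -6 (k(q, f) = -6*1 = -6)
R(h, K) = K*(3 + h) (R(h, K) = (3 + h)*K = K*(3 + h))
u(Y, n) = -2 + Y*n*(3 + (5 + n)²) (u(Y, n) = n*(Y*(3 + (5 + n)²)) - 2 = Y*n*(3 + (5 + n)²) - 2 = -2 + Y*n*(3 + (5 + n)²))
7*u(-2, k(4, s(4))) + 14 = 7*(-2 - 2*(-6)*(3 + (5 - 6)²)) + 14 = 7*(-2 - 2*(-6)*(3 + (-1)²)) + 14 = 7*(-2 - 2*(-6)*(3 + 1)) + 14 = 7*(-2 - 2*(-6)*4) + 14 = 7*(-2 + 48) + 14 = 7*46 + 14 = 322 + 14 = 336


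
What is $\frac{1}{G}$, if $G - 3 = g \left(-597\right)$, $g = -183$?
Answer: $\frac{1}{109254} \approx 9.153 \cdot 10^{-6}$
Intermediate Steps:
$G = 109254$ ($G = 3 - -109251 = 3 + 109251 = 109254$)
$\frac{1}{G} = \frac{1}{109254}$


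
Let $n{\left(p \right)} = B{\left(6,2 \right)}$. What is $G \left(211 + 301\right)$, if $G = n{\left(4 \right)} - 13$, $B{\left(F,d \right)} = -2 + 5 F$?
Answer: $7680$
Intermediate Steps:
$n{\left(p \right)} = 28$ ($n{\left(p \right)} = -2 + 5 \cdot 6 = -2 + 30 = 28$)
$G = 15$ ($G = 28 - 13 = 15$)
$G \left(211 + 301\right) = 15 \left(211 + 301\right) = 15 \cdot 512 = 7680$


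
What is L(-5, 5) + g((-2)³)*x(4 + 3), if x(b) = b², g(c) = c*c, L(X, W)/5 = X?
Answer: 3111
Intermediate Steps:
L(X, W) = 5*X
g(c) = c²
L(-5, 5) + g((-2)³)*x(4 + 3) = 5*(-5) + ((-2)³)²*(4 + 3)² = -25 + (-8)²*7² = -25 + 64*49 = -25 + 3136 = 3111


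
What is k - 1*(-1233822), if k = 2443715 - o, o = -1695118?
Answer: 5372655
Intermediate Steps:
k = 4138833 (k = 2443715 - 1*(-1695118) = 2443715 + 1695118 = 4138833)
k - 1*(-1233822) = 4138833 - 1*(-1233822) = 4138833 + 1233822 = 5372655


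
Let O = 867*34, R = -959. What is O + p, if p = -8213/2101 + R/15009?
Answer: 4866132386/165099 ≈ 29474.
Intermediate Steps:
p = -655936/165099 (p = -8213/2101 - 959/15009 = -8213*1/2101 - 959*1/15009 = -43/11 - 959/15009 = -655936/165099 ≈ -3.9730)
O = 29478
O + p = 29478 - 655936/165099 = 4866132386/165099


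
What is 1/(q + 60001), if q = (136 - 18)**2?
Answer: 1/73925 ≈ 1.3527e-5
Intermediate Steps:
q = 13924 (q = 118**2 = 13924)
1/(q + 60001) = 1/(13924 + 60001) = 1/73925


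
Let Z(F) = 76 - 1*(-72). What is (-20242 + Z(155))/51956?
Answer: -10047/25978 ≈ -0.38675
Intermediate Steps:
Z(F) = 148 (Z(F) = 76 + 72 = 148)
(-20242 + Z(155))/51956 = (-20242 + 148)/51956 = -20094*1/51956 = -10047/25978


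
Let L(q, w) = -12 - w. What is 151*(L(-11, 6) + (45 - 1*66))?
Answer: -5889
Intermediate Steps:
151*(L(-11, 6) + (45 - 1*66)) = 151*((-12 - 1*6) + (45 - 1*66)) = 151*((-12 - 6) + (45 - 66)) = 151*(-18 - 21) = 151*(-39) = -5889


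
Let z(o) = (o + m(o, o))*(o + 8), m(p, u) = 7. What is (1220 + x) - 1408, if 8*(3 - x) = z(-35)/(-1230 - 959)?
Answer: -809741/4378 ≈ -184.96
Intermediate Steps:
z(o) = (7 + o)*(8 + o) (z(o) = (o + 7)*(o + 8) = (7 + o)*(8 + o))
x = 13323/4378 (x = 3 - (56 + (-35)² + 15*(-35))/(8*(-1230 - 959)) = 3 - (56 + 1225 - 525)/(8*(-2189)) = 3 - 189*(-1)/(2*2189) = 3 - ⅛*(-756/2189) = 3 + 189/4378 = 13323/4378 ≈ 3.0432)
(1220 + x) - 1408 = (1220 + 13323/4378) - 1408 = 5354483/4378 - 1408 = -809741/4378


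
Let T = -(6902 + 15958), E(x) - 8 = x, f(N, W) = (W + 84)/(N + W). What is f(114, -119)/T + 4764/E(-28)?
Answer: -5445259/22860 ≈ -238.20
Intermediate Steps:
f(N, W) = (84 + W)/(N + W)
E(x) = 8 + x
T = -22860 (T = -1*22860 = -22860)
f(114, -119)/T + 4764/E(-28) = ((84 - 119)/(114 - 119))/(-22860) + 4764/(8 - 28) = (-35/(-5))*(-1/22860) + 4764/(-20) = -⅕*(-35)*(-1/22860) + 4764*(-1/20) = 7*(-1/22860) - 1191/5 = -7/22860 - 1191/5 = -5445259/22860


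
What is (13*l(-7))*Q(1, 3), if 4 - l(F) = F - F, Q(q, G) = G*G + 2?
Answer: 572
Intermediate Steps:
Q(q, G) = 2 + G² (Q(q, G) = G² + 2 = 2 + G²)
l(F) = 4 (l(F) = 4 - (F - F) = 4 - 1*0 = 4 + 0 = 4)
(13*l(-7))*Q(1, 3) = (13*4)*(2 + 3²) = 52*(2 + 9) = 52*11 = 572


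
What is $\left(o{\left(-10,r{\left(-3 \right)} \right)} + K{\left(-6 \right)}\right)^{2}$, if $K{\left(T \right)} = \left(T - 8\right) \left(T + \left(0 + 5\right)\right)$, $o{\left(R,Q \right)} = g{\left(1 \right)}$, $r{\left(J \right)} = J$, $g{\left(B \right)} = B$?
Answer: $225$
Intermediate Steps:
$o{\left(R,Q \right)} = 1$
$K{\left(T \right)} = \left(-8 + T\right) \left(5 + T\right)$ ($K{\left(T \right)} = \left(-8 + T\right) \left(T + 5\right) = \left(-8 + T\right) \left(5 + T\right)$)
$\left(o{\left(-10,r{\left(-3 \right)} \right)} + K{\left(-6 \right)}\right)^{2} = \left(1 - \left(22 - 36\right)\right)^{2} = \left(1 + \left(-40 + 36 + 18\right)\right)^{2} = \left(1 + 14\right)^{2} = 15^{2} = 225$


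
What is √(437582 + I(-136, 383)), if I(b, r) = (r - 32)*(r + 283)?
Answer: 2*√167837 ≈ 819.36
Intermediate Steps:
I(b, r) = (-32 + r)*(283 + r)
√(437582 + I(-136, 383)) = √(437582 + (-9056 + 383² + 251*383)) = √(437582 + (-9056 + 146689 + 96133)) = √(437582 + 233766) = √671348 = 2*√167837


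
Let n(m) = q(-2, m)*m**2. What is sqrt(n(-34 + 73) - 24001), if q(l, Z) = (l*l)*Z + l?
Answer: sqrt(210233) ≈ 458.51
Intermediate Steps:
q(l, Z) = l + Z*l**2 (q(l, Z) = l**2*Z + l = Z*l**2 + l = l + Z*l**2)
n(m) = m**2*(-2 + 4*m) (n(m) = (-2*(1 + m*(-2)))*m**2 = (-2*(1 - 2*m))*m**2 = (-2 + 4*m)*m**2 = m**2*(-2 + 4*m))
sqrt(n(-34 + 73) - 24001) = sqrt((-34 + 73)**2*(-2 + 4*(-34 + 73)) - 24001) = sqrt(39**2*(-2 + 4*39) - 24001) = sqrt(1521*(-2 + 156) - 24001) = sqrt(1521*154 - 24001) = sqrt(234234 - 24001) = sqrt(210233)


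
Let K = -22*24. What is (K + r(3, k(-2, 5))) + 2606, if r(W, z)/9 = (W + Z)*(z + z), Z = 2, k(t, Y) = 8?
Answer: 2798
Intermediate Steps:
K = -528
r(W, z) = 18*z*(2 + W) (r(W, z) = 9*((W + 2)*(z + z)) = 9*((2 + W)*(2*z)) = 9*(2*z*(2 + W)) = 18*z*(2 + W))
(K + r(3, k(-2, 5))) + 2606 = (-528 + 18*8*(2 + 3)) + 2606 = (-528 + 18*8*5) + 2606 = (-528 + 720) + 2606 = 192 + 2606 = 2798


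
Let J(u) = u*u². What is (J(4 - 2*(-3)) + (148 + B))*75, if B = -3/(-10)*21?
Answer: 173145/2 ≈ 86573.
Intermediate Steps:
B = 63/10 (B = -3*(-⅒)*21 = (3/10)*21 = 63/10 ≈ 6.3000)
J(u) = u³
(J(4 - 2*(-3)) + (148 + B))*75 = ((4 - 2*(-3))³ + (148 + 63/10))*75 = ((4 + 6)³ + 1543/10)*75 = (10³ + 1543/10)*75 = (1000 + 1543/10)*75 = (11543/10)*75 = 173145/2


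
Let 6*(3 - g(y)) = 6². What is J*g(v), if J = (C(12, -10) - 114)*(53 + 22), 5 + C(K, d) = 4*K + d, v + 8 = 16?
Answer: 18225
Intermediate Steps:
v = 8 (v = -8 + 16 = 8)
g(y) = -3 (g(y) = 3 - ⅙*6² = 3 - ⅙*36 = 3 - 6 = -3)
C(K, d) = -5 + d + 4*K (C(K, d) = -5 + (4*K + d) = -5 + (d + 4*K) = -5 + d + 4*K)
J = -6075 (J = ((-5 - 10 + 4*12) - 114)*(53 + 22) = ((-5 - 10 + 48) - 114)*75 = (33 - 114)*75 = -81*75 = -6075)
J*g(v) = -6075*(-3) = 18225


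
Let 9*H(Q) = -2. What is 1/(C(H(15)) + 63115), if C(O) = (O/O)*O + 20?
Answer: 9/568213 ≈ 1.5839e-5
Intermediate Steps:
H(Q) = -2/9 (H(Q) = (⅑)*(-2) = -2/9)
C(O) = 20 + O (C(O) = 1*O + 20 = O + 20 = 20 + O)
1/(C(H(15)) + 63115) = 1/((20 - 2/9) + 63115) = 1/(178/9 + 63115) = 1/(568213/9) = 9/568213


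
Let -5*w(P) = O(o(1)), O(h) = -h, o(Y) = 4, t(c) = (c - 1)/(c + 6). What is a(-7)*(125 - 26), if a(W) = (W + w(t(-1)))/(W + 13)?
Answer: -1023/10 ≈ -102.30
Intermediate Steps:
t(c) = (-1 + c)/(6 + c)
w(P) = ⅘ (w(P) = -(-1)*4/5 = -⅕*(-4) = ⅘)
a(W) = (⅘ + W)/(13 + W) (a(W) = (W + ⅘)/(W + 13) = (⅘ + W)/(13 + W))
a(-7)*(125 - 26) = ((⅘ - 7)/(13 - 7))*(125 - 26) = (-31/5/6)*99 = ((⅙)*(-31/5))*99 = -31/30*99 = -1023/10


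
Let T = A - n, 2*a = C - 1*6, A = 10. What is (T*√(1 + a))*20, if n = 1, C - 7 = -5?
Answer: 180*I ≈ 180.0*I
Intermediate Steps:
C = 2 (C = 7 - 5 = 2)
a = -2 (a = (2 - 1*6)/2 = (2 - 6)/2 = (½)*(-4) = -2)
T = 9 (T = 10 - 1*1 = 10 - 1 = 9)
(T*√(1 + a))*20 = (9*√(1 - 2))*20 = (9*√(-1))*20 = (9*I)*20 = 180*I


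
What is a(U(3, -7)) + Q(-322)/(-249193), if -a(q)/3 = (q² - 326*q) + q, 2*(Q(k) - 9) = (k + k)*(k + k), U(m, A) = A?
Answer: -1737580973/249193 ≈ -6972.8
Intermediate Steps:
Q(k) = 9 + 2*k² (Q(k) = 9 + ((k + k)*(k + k))/2 = 9 + ((2*k)*(2*k))/2 = 9 + (4*k²)/2 = 9 + 2*k²)
a(q) = -3*q² + 975*q (a(q) = -3*((q² - 326*q) + q) = -3*(q² - 325*q) = -3*q² + 975*q)
a(U(3, -7)) + Q(-322)/(-249193) = 3*(-7)*(325 - 1*(-7)) + (9 + 2*(-322)²)/(-249193) = 3*(-7)*(325 + 7) + (9 + 2*103684)*(-1/249193) = 3*(-7)*332 + (9 + 207368)*(-1/249193) = -6972 + 207377*(-1/249193) = -6972 - 207377/249193 = -1737580973/249193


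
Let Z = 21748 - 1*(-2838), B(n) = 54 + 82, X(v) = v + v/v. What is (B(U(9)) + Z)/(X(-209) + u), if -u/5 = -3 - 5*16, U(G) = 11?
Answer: 24722/207 ≈ 119.43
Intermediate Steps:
X(v) = 1 + v (X(v) = v + 1 = 1 + v)
B(n) = 136
u = 415 (u = -5*(-3 - 5*16) = -5*(-3 - 80) = -5*(-83) = 415)
Z = 24586 (Z = 21748 + 2838 = 24586)
(B(U(9)) + Z)/(X(-209) + u) = (136 + 24586)/((1 - 209) + 415) = 24722/(-208 + 415) = 24722/207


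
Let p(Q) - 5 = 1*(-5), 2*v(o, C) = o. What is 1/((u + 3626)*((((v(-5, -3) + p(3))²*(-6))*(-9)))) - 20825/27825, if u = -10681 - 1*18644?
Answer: -688090831/919381725 ≈ -0.74843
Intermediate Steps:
u = -29325 (u = -10681 - 18644 = -29325)
v(o, C) = o/2
p(Q) = 0 (p(Q) = 5 + 1*(-5) = 5 - 5 = 0)
1/((u + 3626)*((((v(-5, -3) + p(3))²*(-6))*(-9)))) - 20825/27825 = 1/((-29325 + 3626)*(((((½)*(-5) + 0)²*(-6))*(-9)))) - 20825/27825 = 1/((-25699)*((((-5/2 + 0)²*(-6))*(-9)))) - 20825*1/27825 = -1/(25699*(((-5/2)²*(-6))*(-9))) - 119/159 = -1/(25699*(((25/4)*(-6))*(-9))) - 119/159 = -1/(25699*((-75/2*(-9)))) - 119/159 = -1/(25699*675/2) - 119/159 = -1/25699*2/675 - 119/159 = -2/17346825 - 119/159 = -688090831/919381725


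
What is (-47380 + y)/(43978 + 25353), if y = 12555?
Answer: -34825/69331 ≈ -0.50230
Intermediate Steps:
(-47380 + y)/(43978 + 25353) = (-47380 + 12555)/(43978 + 25353) = -34825/69331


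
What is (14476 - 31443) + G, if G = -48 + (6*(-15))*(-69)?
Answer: -10805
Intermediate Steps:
G = 6162 (G = -48 - 90*(-69) = -48 + 6210 = 6162)
(14476 - 31443) + G = (14476 - 31443) + 6162 = -16967 + 6162 = -10805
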